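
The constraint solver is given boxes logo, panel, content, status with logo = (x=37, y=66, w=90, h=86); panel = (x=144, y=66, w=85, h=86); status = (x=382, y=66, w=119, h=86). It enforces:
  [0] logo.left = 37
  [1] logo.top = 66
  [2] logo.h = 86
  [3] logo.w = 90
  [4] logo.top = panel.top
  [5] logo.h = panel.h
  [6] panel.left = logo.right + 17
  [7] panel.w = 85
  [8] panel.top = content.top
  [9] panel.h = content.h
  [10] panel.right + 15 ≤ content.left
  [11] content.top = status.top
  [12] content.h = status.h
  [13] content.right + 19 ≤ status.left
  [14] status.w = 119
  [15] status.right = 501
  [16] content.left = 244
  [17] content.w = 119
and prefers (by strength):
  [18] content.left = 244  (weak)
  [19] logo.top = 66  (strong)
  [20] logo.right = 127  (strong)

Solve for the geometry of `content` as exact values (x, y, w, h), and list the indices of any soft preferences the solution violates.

content = (x=244, y=66, w=119, h=86)
violated soft preferences: none

1. content.y = 66  [panel.top = content.top]
2. content.h = 86  [panel.h = content.h]
3. content.x = 244  [content.left = 244]
4. content.w = 119  [content.w = 119]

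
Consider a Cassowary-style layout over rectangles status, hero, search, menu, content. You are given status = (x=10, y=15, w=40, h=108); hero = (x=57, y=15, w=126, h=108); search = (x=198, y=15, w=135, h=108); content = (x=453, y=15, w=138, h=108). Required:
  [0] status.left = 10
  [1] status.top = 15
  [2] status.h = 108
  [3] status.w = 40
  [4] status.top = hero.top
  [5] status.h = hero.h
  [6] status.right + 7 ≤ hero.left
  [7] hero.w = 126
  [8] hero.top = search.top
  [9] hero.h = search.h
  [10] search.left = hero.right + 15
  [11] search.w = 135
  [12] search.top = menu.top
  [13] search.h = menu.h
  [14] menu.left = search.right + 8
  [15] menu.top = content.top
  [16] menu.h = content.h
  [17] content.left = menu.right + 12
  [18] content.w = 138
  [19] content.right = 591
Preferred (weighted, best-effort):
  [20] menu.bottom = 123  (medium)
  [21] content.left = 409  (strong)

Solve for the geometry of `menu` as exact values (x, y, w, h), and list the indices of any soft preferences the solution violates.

1. menu.y = 15  [search.top = menu.top]
2. menu.h = 108  [search.h = menu.h]
3. menu.x = 341  [menu.left = search.right + 8]
4. menu.w = 100  [content.left = menu.right + 12]

menu = (x=341, y=15, w=100, h=108)
violated soft preferences: 21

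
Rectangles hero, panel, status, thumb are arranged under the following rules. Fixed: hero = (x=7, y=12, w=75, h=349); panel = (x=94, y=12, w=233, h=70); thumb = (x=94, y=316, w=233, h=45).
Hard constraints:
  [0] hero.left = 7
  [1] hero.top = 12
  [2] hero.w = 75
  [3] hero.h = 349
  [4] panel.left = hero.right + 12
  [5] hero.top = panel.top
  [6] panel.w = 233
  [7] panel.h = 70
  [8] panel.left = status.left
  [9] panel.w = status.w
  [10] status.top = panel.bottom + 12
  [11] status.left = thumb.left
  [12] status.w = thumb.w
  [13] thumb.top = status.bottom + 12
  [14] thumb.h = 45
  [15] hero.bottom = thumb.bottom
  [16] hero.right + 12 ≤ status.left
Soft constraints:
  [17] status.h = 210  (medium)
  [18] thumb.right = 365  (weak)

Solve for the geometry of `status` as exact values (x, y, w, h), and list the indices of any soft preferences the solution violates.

status = (x=94, y=94, w=233, h=210)
violated soft preferences: 18

1. status.x = 94  [panel.left = status.left]
2. status.w = 233  [panel.w = status.w]
3. status.y = 94  [status.top = panel.bottom + 12]
4. status.h = 210  [thumb.top = status.bottom + 12]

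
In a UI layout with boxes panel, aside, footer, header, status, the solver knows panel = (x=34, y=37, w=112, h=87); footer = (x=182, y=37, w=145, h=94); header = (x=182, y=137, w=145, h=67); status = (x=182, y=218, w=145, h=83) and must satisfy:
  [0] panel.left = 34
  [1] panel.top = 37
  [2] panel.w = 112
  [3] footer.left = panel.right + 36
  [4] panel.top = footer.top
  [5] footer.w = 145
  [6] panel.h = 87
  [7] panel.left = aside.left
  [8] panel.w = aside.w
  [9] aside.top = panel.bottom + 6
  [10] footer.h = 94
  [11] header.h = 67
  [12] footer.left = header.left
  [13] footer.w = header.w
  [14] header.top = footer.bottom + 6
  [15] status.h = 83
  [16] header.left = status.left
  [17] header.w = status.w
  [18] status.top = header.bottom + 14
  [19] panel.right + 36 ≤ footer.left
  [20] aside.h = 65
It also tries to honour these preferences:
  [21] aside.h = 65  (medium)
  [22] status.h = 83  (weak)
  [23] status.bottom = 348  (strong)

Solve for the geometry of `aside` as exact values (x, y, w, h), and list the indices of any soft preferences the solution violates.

aside = (x=34, y=130, w=112, h=65)
violated soft preferences: 23

1. aside.x = 34  [panel.left = aside.left]
2. aside.w = 112  [panel.w = aside.w]
3. aside.y = 130  [aside.top = panel.bottom + 6]
4. aside.h = 65  [aside.h = 65]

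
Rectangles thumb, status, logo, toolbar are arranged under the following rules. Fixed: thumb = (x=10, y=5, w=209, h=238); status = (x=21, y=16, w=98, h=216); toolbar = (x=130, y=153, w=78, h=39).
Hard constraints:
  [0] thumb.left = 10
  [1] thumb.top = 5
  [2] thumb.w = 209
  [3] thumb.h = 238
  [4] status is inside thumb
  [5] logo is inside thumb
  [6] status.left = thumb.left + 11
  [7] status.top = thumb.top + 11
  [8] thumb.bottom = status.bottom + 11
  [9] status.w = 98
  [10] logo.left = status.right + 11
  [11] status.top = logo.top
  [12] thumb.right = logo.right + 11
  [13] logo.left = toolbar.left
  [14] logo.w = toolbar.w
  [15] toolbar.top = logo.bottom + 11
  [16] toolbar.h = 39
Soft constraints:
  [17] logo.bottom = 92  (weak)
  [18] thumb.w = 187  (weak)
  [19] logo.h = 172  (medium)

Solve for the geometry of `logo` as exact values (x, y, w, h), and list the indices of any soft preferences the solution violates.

logo = (x=130, y=16, w=78, h=126)
violated soft preferences: 17, 18, 19

1. logo.x = 130  [logo.left = status.right + 11]
2. logo.y = 16  [status.top = logo.top]
3. logo.w = 78  [thumb.right = logo.right + 11]
4. logo.h = 126  [toolbar.top = logo.bottom + 11]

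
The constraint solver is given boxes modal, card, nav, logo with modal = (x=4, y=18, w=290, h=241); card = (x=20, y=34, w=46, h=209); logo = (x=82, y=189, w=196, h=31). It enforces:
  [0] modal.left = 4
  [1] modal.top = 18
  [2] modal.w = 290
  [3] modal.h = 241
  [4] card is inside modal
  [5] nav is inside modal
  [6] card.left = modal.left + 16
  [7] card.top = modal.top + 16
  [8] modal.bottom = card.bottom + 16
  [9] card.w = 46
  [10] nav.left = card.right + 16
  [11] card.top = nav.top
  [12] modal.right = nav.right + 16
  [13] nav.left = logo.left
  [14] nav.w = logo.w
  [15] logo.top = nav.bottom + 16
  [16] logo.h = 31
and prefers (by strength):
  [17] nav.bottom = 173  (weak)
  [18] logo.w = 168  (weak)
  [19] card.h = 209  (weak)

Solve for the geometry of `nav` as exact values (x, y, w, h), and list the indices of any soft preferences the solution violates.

1. nav.x = 82  [nav.left = card.right + 16]
2. nav.y = 34  [card.top = nav.top]
3. nav.w = 196  [modal.right = nav.right + 16]
4. nav.h = 139  [logo.top = nav.bottom + 16]

nav = (x=82, y=34, w=196, h=139)
violated soft preferences: 18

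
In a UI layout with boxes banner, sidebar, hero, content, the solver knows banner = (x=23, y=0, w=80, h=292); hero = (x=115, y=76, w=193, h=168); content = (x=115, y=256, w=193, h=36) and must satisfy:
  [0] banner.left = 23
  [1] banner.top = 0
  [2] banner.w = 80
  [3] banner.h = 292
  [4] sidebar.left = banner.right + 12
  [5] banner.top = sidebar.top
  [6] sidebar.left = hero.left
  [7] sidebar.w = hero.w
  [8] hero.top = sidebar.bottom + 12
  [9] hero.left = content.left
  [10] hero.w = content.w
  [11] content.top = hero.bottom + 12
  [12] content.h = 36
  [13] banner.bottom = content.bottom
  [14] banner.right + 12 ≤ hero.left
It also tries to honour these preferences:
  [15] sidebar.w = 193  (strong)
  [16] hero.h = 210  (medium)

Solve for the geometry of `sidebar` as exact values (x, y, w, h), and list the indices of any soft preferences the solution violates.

1. sidebar.x = 115  [sidebar.left = banner.right + 12]
2. sidebar.y = 0  [banner.top = sidebar.top]
3. sidebar.w = 193  [sidebar.w = hero.w]
4. sidebar.h = 64  [hero.top = sidebar.bottom + 12]

sidebar = (x=115, y=0, w=193, h=64)
violated soft preferences: 16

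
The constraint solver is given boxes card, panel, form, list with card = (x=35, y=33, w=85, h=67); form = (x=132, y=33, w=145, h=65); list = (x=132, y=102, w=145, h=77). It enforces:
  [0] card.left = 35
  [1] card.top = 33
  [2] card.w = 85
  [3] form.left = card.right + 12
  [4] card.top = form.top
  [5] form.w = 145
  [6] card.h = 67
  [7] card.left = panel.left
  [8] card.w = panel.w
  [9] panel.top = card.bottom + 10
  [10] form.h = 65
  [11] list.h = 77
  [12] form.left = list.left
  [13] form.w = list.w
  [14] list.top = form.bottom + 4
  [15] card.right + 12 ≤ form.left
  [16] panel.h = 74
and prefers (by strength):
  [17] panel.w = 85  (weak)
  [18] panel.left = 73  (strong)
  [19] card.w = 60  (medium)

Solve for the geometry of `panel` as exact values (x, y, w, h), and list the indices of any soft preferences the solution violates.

panel = (x=35, y=110, w=85, h=74)
violated soft preferences: 18, 19

1. panel.x = 35  [card.left = panel.left]
2. panel.w = 85  [card.w = panel.w]
3. panel.y = 110  [panel.top = card.bottom + 10]
4. panel.h = 74  [panel.h = 74]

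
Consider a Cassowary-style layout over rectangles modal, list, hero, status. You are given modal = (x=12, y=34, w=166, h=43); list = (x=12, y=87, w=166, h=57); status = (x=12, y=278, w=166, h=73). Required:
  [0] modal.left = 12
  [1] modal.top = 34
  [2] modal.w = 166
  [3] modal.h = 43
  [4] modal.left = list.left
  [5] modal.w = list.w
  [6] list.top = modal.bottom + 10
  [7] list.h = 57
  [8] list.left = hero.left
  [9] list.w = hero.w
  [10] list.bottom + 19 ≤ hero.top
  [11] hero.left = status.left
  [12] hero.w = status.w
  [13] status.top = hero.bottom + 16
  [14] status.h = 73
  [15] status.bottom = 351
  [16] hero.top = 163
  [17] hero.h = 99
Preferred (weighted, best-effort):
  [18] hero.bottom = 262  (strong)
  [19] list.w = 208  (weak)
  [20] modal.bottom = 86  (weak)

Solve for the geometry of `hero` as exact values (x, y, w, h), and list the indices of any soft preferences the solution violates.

hero = (x=12, y=163, w=166, h=99)
violated soft preferences: 19, 20

1. hero.x = 12  [list.left = hero.left]
2. hero.w = 166  [list.w = hero.w]
3. hero.y = 163  [hero.top = 163]
4. hero.h = 99  [hero.h = 99]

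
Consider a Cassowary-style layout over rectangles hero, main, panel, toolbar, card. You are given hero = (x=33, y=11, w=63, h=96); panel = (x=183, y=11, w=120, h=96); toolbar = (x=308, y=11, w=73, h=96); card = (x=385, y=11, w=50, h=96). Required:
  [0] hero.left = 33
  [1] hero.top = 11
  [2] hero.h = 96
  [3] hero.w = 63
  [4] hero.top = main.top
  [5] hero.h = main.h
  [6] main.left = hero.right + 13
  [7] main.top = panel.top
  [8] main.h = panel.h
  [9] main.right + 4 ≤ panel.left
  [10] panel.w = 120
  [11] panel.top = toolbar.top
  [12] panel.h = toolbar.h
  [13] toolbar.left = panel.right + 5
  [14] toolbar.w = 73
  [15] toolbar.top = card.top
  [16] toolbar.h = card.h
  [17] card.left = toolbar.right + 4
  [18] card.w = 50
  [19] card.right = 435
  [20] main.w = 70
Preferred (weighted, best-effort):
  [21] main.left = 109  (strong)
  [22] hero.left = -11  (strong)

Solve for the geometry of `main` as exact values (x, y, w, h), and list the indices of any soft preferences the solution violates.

main = (x=109, y=11, w=70, h=96)
violated soft preferences: 22

1. main.y = 11  [hero.top = main.top]
2. main.h = 96  [hero.h = main.h]
3. main.x = 109  [main.left = hero.right + 13]
4. main.w = 70  [main.w = 70]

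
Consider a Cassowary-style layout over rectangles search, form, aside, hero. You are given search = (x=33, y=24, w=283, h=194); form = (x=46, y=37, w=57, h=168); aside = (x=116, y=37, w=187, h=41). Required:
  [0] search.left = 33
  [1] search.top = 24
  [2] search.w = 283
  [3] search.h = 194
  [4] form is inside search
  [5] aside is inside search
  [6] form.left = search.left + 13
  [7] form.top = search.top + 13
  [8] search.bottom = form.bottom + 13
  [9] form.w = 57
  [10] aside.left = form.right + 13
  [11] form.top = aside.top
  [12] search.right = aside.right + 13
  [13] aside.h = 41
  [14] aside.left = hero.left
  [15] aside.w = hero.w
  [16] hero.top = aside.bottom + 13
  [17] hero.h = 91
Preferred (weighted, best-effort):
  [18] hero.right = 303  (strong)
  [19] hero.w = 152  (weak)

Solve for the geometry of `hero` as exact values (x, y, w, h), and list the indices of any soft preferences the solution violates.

hero = (x=116, y=91, w=187, h=91)
violated soft preferences: 19

1. hero.x = 116  [aside.left = hero.left]
2. hero.w = 187  [aside.w = hero.w]
3. hero.y = 91  [hero.top = aside.bottom + 13]
4. hero.h = 91  [hero.h = 91]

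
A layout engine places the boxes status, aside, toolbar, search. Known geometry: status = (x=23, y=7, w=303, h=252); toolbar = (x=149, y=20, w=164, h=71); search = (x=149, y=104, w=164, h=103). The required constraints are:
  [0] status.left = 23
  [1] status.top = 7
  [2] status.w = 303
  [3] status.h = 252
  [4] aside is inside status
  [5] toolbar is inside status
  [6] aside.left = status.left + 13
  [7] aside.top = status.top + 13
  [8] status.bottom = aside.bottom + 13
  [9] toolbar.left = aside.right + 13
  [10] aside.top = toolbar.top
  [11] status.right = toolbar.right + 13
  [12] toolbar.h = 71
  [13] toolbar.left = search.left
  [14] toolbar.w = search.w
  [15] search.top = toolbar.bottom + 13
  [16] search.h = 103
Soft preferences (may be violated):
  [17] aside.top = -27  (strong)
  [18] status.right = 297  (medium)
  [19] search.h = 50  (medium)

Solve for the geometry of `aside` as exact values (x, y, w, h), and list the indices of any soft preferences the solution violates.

aside = (x=36, y=20, w=100, h=226)
violated soft preferences: 17, 18, 19

1. aside.x = 36  [aside.left = status.left + 13]
2. aside.y = 20  [aside.top = status.top + 13]
3. aside.h = 226  [status.bottom = aside.bottom + 13]
4. aside.w = 100  [toolbar.left = aside.right + 13]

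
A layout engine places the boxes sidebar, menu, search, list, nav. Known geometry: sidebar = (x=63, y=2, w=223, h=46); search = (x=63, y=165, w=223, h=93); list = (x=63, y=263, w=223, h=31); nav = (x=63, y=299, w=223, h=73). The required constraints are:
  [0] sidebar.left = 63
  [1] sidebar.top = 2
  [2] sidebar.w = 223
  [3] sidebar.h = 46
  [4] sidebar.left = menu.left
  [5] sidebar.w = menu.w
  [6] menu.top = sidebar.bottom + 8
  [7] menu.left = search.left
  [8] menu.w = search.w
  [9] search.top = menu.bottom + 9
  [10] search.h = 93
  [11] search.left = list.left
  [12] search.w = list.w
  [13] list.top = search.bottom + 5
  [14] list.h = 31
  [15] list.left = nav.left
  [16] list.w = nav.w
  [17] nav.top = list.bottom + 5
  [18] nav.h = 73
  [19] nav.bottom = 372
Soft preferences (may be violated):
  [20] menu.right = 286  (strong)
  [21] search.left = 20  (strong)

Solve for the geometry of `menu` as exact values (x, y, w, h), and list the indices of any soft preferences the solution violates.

menu = (x=63, y=56, w=223, h=100)
violated soft preferences: 21

1. menu.x = 63  [sidebar.left = menu.left]
2. menu.w = 223  [sidebar.w = menu.w]
3. menu.y = 56  [menu.top = sidebar.bottom + 8]
4. menu.h = 100  [search.top = menu.bottom + 9]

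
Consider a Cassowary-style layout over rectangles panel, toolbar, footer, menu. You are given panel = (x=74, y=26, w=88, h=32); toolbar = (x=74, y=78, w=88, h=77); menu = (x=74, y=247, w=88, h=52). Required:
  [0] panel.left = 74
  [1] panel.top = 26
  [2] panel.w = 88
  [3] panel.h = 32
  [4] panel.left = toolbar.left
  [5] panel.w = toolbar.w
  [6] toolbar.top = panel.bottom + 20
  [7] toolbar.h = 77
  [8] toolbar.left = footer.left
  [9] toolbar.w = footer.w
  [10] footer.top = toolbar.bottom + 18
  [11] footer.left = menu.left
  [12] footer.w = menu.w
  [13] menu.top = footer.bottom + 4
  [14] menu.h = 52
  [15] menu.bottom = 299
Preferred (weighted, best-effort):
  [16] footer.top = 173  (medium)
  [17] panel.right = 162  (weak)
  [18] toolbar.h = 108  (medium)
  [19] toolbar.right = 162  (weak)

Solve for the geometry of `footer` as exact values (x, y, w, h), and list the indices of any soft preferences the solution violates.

1. footer.x = 74  [toolbar.left = footer.left]
2. footer.w = 88  [toolbar.w = footer.w]
3. footer.y = 173  [footer.top = toolbar.bottom + 18]
4. footer.h = 70  [menu.top = footer.bottom + 4]

footer = (x=74, y=173, w=88, h=70)
violated soft preferences: 18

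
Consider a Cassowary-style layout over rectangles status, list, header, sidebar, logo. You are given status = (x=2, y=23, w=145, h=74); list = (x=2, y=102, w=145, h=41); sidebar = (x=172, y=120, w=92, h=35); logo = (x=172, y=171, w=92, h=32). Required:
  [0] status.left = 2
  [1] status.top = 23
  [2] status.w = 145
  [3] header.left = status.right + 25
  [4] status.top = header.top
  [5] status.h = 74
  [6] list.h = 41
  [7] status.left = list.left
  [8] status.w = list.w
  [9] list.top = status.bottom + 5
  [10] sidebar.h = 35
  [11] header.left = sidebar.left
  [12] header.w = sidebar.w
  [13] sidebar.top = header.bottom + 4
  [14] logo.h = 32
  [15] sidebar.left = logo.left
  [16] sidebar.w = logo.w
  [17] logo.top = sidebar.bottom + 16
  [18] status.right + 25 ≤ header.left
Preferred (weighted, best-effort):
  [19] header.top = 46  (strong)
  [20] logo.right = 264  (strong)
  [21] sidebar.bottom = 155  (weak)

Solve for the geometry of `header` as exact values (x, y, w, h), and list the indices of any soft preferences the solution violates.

1. header.x = 172  [header.left = status.right + 25]
2. header.y = 23  [status.top = header.top]
3. header.w = 92  [header.w = sidebar.w]
4. header.h = 93  [sidebar.top = header.bottom + 4]

header = (x=172, y=23, w=92, h=93)
violated soft preferences: 19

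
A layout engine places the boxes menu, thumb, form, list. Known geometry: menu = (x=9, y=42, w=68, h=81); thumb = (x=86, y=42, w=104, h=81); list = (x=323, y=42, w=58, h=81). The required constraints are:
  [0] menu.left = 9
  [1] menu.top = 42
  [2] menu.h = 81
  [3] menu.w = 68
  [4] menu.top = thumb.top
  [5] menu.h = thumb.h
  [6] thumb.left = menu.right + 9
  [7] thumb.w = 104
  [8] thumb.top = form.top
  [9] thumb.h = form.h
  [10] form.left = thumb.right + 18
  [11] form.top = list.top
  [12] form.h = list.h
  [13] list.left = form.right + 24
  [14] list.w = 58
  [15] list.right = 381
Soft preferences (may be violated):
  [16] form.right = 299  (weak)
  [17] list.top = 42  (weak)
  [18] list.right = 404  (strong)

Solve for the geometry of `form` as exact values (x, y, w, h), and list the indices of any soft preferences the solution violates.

1. form.y = 42  [thumb.top = form.top]
2. form.h = 81  [thumb.h = form.h]
3. form.x = 208  [form.left = thumb.right + 18]
4. form.w = 91  [list.left = form.right + 24]

form = (x=208, y=42, w=91, h=81)
violated soft preferences: 18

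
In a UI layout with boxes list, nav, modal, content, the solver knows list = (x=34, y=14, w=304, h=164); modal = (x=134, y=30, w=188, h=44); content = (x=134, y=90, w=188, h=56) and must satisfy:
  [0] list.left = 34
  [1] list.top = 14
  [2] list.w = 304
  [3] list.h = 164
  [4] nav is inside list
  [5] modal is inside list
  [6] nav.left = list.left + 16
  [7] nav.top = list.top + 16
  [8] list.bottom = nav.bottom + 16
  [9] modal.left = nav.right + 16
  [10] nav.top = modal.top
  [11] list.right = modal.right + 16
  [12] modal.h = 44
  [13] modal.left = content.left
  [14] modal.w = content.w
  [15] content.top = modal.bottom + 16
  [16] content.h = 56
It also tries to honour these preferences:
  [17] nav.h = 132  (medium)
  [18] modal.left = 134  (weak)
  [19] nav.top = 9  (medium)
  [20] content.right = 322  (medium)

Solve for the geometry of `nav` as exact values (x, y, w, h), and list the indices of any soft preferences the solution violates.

1. nav.x = 50  [nav.left = list.left + 16]
2. nav.y = 30  [nav.top = list.top + 16]
3. nav.h = 132  [list.bottom = nav.bottom + 16]
4. nav.w = 68  [modal.left = nav.right + 16]

nav = (x=50, y=30, w=68, h=132)
violated soft preferences: 19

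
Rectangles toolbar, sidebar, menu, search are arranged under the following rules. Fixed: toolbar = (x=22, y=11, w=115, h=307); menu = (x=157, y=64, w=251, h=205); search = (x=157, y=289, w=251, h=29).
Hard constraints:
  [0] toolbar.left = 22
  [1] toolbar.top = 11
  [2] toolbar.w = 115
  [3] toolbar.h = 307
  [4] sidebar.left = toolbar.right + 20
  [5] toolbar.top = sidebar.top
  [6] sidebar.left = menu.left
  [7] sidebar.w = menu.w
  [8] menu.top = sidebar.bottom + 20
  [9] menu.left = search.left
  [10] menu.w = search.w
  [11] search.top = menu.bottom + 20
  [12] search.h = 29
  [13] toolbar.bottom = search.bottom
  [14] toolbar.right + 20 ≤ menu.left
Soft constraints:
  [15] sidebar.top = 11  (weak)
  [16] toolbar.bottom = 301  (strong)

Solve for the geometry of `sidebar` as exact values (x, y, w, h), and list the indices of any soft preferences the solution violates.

sidebar = (x=157, y=11, w=251, h=33)
violated soft preferences: 16

1. sidebar.x = 157  [sidebar.left = toolbar.right + 20]
2. sidebar.y = 11  [toolbar.top = sidebar.top]
3. sidebar.w = 251  [sidebar.w = menu.w]
4. sidebar.h = 33  [menu.top = sidebar.bottom + 20]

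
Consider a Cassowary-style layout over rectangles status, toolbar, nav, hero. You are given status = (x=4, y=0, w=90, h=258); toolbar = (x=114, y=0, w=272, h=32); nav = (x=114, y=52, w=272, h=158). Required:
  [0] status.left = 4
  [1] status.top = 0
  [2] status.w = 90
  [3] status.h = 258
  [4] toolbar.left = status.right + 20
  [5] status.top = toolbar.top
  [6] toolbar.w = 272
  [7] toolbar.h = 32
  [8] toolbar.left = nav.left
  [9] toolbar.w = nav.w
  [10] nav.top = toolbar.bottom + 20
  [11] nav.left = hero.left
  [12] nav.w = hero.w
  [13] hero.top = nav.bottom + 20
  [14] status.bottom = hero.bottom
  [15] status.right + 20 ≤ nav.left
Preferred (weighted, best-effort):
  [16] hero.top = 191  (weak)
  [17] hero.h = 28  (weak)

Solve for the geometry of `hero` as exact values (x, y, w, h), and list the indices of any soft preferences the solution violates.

1. hero.x = 114  [nav.left = hero.left]
2. hero.w = 272  [nav.w = hero.w]
3. hero.y = 230  [hero.top = nav.bottom + 20]
4. hero.h = 28  [status.bottom = hero.bottom]

hero = (x=114, y=230, w=272, h=28)
violated soft preferences: 16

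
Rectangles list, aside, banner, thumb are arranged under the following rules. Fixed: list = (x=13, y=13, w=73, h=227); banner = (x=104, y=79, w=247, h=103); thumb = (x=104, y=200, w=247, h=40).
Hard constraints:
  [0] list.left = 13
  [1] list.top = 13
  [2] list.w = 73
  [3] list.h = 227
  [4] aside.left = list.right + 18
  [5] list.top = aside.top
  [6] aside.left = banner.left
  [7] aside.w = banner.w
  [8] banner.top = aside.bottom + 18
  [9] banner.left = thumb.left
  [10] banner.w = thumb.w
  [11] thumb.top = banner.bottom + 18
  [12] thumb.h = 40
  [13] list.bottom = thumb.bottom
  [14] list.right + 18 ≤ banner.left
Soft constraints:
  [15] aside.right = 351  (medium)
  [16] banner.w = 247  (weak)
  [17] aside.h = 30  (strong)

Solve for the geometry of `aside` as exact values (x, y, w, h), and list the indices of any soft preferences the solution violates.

aside = (x=104, y=13, w=247, h=48)
violated soft preferences: 17

1. aside.x = 104  [aside.left = list.right + 18]
2. aside.y = 13  [list.top = aside.top]
3. aside.w = 247  [aside.w = banner.w]
4. aside.h = 48  [banner.top = aside.bottom + 18]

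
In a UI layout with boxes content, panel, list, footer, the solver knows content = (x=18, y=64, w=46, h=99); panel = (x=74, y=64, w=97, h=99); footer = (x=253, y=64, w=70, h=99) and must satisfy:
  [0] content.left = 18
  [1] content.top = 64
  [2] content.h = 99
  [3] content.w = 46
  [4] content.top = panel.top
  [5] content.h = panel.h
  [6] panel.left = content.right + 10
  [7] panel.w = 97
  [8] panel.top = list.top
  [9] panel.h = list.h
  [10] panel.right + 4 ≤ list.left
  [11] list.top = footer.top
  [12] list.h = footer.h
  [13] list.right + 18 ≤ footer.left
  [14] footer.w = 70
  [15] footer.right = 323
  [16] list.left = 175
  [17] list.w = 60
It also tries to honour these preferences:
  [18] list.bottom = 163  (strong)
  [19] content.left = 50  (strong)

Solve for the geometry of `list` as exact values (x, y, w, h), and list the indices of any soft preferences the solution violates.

list = (x=175, y=64, w=60, h=99)
violated soft preferences: 19

1. list.y = 64  [panel.top = list.top]
2. list.h = 99  [panel.h = list.h]
3. list.x = 175  [list.left = 175]
4. list.w = 60  [list.w = 60]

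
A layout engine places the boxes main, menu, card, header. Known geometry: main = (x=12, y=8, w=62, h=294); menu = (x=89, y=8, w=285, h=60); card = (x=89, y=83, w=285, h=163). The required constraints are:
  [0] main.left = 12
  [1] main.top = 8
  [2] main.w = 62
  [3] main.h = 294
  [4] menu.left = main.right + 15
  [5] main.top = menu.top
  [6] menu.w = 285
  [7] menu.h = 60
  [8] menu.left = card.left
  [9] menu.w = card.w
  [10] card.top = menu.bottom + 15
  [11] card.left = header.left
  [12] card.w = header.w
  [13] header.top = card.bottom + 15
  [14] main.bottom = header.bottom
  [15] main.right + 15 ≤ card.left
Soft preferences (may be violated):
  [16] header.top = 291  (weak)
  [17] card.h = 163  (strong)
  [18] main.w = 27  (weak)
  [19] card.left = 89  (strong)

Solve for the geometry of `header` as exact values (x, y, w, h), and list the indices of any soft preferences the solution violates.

header = (x=89, y=261, w=285, h=41)
violated soft preferences: 16, 18

1. header.x = 89  [card.left = header.left]
2. header.w = 285  [card.w = header.w]
3. header.y = 261  [header.top = card.bottom + 15]
4. header.h = 41  [main.bottom = header.bottom]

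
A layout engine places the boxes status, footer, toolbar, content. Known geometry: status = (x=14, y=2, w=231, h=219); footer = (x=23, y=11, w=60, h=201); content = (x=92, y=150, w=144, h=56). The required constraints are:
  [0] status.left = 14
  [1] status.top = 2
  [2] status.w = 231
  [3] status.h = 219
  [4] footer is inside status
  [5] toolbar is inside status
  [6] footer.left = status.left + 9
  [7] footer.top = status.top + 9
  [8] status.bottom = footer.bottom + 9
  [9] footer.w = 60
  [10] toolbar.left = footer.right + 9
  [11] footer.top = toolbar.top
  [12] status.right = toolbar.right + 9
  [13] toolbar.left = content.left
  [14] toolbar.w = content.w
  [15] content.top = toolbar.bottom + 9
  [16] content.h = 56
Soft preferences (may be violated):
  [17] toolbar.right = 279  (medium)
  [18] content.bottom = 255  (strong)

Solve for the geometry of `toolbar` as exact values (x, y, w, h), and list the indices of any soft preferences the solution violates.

1. toolbar.x = 92  [toolbar.left = footer.right + 9]
2. toolbar.y = 11  [footer.top = toolbar.top]
3. toolbar.w = 144  [status.right = toolbar.right + 9]
4. toolbar.h = 130  [content.top = toolbar.bottom + 9]

toolbar = (x=92, y=11, w=144, h=130)
violated soft preferences: 17, 18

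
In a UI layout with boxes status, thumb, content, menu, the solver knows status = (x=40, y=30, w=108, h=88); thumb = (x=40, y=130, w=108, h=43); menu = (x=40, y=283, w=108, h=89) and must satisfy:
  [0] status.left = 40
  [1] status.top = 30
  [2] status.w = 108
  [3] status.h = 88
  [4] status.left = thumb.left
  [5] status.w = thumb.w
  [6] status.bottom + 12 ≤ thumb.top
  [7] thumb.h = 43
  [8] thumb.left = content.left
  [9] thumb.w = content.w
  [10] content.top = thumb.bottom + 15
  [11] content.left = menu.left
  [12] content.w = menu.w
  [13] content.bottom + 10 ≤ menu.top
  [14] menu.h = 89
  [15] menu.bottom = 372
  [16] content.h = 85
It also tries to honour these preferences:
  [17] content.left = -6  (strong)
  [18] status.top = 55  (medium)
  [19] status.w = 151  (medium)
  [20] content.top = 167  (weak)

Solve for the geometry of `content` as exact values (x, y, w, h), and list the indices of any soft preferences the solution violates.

1. content.x = 40  [thumb.left = content.left]
2. content.w = 108  [thumb.w = content.w]
3. content.y = 188  [content.top = thumb.bottom + 15]
4. content.h = 85  [content.h = 85]

content = (x=40, y=188, w=108, h=85)
violated soft preferences: 17, 18, 19, 20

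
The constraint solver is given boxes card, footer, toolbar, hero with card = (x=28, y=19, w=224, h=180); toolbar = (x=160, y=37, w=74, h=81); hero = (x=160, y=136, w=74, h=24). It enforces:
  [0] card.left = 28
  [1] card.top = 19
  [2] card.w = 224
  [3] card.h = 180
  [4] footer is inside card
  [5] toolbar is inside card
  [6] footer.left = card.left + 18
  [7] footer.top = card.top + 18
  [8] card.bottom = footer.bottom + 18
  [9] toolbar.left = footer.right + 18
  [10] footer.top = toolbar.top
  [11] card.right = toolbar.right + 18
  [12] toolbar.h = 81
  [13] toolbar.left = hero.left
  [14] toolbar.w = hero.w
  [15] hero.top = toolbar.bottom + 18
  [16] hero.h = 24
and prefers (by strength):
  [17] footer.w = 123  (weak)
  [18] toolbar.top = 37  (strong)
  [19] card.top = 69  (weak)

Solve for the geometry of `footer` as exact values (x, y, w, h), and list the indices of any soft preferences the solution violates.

1. footer.x = 46  [footer.left = card.left + 18]
2. footer.y = 37  [footer.top = card.top + 18]
3. footer.h = 144  [card.bottom = footer.bottom + 18]
4. footer.w = 96  [toolbar.left = footer.right + 18]

footer = (x=46, y=37, w=96, h=144)
violated soft preferences: 17, 19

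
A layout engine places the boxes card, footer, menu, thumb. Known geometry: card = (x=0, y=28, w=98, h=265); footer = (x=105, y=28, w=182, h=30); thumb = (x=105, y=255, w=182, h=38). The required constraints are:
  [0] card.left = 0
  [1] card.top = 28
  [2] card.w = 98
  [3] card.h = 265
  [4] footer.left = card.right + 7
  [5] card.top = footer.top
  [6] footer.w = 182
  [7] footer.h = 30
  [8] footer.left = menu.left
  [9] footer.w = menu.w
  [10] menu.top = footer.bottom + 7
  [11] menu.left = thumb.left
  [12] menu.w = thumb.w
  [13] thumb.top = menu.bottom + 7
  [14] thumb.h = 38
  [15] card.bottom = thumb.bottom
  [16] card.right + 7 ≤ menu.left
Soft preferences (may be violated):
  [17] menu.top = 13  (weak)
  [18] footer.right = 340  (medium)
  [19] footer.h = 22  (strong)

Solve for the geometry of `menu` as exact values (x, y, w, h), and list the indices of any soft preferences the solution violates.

menu = (x=105, y=65, w=182, h=183)
violated soft preferences: 17, 18, 19

1. menu.x = 105  [footer.left = menu.left]
2. menu.w = 182  [footer.w = menu.w]
3. menu.y = 65  [menu.top = footer.bottom + 7]
4. menu.h = 183  [thumb.top = menu.bottom + 7]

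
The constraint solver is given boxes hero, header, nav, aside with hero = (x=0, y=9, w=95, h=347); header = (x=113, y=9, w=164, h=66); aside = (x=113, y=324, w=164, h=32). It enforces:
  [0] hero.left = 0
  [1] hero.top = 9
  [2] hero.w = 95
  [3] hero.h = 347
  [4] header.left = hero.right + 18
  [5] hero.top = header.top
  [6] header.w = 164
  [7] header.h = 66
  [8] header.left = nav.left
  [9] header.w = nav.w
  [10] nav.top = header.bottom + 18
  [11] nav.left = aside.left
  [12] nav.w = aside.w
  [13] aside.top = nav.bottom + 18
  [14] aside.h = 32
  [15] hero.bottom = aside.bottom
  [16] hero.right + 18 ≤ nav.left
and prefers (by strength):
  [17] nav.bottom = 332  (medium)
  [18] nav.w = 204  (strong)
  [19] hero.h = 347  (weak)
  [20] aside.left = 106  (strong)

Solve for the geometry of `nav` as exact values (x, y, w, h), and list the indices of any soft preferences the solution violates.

1. nav.x = 113  [header.left = nav.left]
2. nav.w = 164  [header.w = nav.w]
3. nav.y = 93  [nav.top = header.bottom + 18]
4. nav.h = 213  [aside.top = nav.bottom + 18]

nav = (x=113, y=93, w=164, h=213)
violated soft preferences: 17, 18, 20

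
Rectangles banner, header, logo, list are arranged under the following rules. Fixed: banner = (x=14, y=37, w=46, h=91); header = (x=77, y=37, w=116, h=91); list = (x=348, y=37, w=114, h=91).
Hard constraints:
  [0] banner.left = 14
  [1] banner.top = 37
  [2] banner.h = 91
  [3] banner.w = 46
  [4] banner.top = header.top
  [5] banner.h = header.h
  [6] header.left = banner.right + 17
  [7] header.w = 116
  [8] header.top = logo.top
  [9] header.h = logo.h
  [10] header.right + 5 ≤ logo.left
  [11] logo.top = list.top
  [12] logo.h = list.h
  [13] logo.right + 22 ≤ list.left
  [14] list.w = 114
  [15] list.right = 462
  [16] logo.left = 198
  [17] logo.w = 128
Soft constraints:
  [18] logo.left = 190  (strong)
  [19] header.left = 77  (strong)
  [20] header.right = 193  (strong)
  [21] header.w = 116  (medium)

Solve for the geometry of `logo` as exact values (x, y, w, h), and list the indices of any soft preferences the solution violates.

logo = (x=198, y=37, w=128, h=91)
violated soft preferences: 18

1. logo.y = 37  [header.top = logo.top]
2. logo.h = 91  [header.h = logo.h]
3. logo.x = 198  [logo.left = 198]
4. logo.w = 128  [logo.w = 128]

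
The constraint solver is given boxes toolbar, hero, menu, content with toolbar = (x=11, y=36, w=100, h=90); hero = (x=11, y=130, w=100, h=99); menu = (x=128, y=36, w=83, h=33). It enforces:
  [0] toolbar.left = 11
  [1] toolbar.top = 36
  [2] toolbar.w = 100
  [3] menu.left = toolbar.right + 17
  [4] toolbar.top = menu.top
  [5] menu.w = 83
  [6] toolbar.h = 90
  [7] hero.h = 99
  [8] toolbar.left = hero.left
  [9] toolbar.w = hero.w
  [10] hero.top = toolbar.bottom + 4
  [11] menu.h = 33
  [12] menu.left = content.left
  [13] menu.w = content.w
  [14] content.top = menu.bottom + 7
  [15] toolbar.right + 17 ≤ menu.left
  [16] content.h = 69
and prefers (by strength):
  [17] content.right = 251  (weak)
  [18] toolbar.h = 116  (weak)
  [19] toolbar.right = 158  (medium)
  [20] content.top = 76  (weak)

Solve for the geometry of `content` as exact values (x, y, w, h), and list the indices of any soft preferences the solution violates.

1. content.x = 128  [menu.left = content.left]
2. content.w = 83  [menu.w = content.w]
3. content.y = 76  [content.top = menu.bottom + 7]
4. content.h = 69  [content.h = 69]

content = (x=128, y=76, w=83, h=69)
violated soft preferences: 17, 18, 19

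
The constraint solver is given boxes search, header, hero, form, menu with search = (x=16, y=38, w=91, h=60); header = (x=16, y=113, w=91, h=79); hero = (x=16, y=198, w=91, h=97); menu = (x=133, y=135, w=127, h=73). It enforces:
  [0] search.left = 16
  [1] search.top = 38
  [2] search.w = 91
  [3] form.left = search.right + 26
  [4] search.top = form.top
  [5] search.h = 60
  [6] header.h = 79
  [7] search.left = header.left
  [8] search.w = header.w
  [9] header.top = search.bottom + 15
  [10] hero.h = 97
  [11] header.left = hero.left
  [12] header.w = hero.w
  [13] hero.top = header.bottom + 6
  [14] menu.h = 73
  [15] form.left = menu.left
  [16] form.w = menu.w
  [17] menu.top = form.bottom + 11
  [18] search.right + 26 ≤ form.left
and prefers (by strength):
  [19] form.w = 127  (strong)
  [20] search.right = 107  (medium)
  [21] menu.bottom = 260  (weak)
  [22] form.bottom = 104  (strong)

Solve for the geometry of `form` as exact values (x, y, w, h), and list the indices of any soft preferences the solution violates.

1. form.x = 133  [form.left = search.right + 26]
2. form.y = 38  [search.top = form.top]
3. form.w = 127  [form.w = menu.w]
4. form.h = 86  [menu.top = form.bottom + 11]

form = (x=133, y=38, w=127, h=86)
violated soft preferences: 21, 22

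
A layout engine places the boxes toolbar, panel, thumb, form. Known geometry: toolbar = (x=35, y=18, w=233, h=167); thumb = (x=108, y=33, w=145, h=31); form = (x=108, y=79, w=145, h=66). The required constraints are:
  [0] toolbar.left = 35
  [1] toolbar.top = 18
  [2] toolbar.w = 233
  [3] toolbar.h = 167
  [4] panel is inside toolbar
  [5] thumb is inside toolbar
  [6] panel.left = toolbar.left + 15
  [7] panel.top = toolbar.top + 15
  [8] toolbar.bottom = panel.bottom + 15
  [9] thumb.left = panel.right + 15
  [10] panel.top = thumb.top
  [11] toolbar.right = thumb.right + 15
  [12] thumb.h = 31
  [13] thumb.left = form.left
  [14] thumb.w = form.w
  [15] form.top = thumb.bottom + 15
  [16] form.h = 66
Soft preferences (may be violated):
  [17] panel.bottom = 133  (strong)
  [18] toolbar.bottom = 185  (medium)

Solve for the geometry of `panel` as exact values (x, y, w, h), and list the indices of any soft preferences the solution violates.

panel = (x=50, y=33, w=43, h=137)
violated soft preferences: 17

1. panel.x = 50  [panel.left = toolbar.left + 15]
2. panel.y = 33  [panel.top = toolbar.top + 15]
3. panel.h = 137  [toolbar.bottom = panel.bottom + 15]
4. panel.w = 43  [thumb.left = panel.right + 15]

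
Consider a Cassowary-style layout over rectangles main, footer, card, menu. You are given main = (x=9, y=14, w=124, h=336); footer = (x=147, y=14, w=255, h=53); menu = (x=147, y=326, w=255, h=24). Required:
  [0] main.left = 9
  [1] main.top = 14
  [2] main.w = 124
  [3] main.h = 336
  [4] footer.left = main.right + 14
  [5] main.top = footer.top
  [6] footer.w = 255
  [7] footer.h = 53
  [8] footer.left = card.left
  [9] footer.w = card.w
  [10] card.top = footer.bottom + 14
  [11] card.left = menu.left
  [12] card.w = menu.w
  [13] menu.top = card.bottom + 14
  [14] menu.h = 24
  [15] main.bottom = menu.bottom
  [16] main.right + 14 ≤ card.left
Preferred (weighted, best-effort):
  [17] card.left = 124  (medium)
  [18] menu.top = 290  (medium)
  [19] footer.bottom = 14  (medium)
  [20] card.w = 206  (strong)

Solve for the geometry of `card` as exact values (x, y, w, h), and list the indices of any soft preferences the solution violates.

card = (x=147, y=81, w=255, h=231)
violated soft preferences: 17, 18, 19, 20

1. card.x = 147  [footer.left = card.left]
2. card.w = 255  [footer.w = card.w]
3. card.y = 81  [card.top = footer.bottom + 14]
4. card.h = 231  [menu.top = card.bottom + 14]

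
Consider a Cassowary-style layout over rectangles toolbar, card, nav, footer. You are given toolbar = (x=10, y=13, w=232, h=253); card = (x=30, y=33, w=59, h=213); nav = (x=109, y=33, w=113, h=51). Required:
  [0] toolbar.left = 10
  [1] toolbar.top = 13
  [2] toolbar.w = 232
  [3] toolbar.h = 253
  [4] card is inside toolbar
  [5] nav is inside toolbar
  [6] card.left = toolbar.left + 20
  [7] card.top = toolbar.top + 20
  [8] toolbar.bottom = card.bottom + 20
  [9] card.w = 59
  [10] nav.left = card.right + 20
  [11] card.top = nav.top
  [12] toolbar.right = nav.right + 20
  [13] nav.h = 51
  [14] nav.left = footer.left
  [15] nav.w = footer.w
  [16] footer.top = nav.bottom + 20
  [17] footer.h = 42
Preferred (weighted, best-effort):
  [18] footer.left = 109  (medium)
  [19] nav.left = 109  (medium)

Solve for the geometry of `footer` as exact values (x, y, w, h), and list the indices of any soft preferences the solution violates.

footer = (x=109, y=104, w=113, h=42)
violated soft preferences: none

1. footer.x = 109  [nav.left = footer.left]
2. footer.w = 113  [nav.w = footer.w]
3. footer.y = 104  [footer.top = nav.bottom + 20]
4. footer.h = 42  [footer.h = 42]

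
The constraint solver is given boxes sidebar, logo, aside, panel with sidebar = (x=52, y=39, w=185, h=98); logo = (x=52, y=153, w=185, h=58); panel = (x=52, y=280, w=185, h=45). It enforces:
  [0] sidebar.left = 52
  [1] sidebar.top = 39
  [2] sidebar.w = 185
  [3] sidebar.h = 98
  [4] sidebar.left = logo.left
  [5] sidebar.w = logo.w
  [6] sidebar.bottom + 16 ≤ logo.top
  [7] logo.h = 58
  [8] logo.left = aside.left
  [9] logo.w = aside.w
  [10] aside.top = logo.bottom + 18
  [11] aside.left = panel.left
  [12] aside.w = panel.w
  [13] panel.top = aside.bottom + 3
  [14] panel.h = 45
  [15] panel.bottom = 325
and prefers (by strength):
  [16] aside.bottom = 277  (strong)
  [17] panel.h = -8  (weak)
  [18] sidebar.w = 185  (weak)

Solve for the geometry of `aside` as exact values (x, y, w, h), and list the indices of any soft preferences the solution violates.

1. aside.x = 52  [logo.left = aside.left]
2. aside.w = 185  [logo.w = aside.w]
3. aside.y = 229  [aside.top = logo.bottom + 18]
4. aside.h = 48  [panel.top = aside.bottom + 3]

aside = (x=52, y=229, w=185, h=48)
violated soft preferences: 17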